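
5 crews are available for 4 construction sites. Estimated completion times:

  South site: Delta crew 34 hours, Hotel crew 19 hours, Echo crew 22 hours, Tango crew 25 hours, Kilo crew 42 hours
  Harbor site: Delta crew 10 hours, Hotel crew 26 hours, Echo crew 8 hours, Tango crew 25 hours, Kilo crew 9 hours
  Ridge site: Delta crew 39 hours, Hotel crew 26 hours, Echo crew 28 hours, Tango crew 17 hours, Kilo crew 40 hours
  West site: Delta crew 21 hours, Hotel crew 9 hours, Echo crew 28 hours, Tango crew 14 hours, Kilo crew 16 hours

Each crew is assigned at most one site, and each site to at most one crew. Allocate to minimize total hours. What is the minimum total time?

Optimal: Echo crew→South site (22 hours), Kilo crew→Harbor site (9 hours), Tango crew→Ridge site (17 hours), Hotel crew→West site (9 hours) — total 22+9+17+9 = 57 hours.
Min-entry greedy (repeatedly take the single cheapest remaining cell) gives 68 hours, worse by 11.

Minimum total: 57 hours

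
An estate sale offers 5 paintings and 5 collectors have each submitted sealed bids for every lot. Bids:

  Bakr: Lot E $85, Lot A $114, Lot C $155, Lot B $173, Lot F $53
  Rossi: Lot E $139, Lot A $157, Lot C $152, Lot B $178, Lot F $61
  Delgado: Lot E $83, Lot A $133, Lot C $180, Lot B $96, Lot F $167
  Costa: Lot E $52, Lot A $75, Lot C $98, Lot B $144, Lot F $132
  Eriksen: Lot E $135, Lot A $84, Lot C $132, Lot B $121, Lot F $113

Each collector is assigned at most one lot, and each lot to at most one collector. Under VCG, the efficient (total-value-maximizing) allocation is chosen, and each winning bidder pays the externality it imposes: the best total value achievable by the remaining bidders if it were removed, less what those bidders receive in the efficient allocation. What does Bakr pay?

Bakr pays $21.

Efficient allocation: Bakr→Lot B ($173), Rossi→Lot A ($157), Delgado→Lot C ($180), Costa→Lot F ($132), Eriksen→Lot E ($135); total welfare W = $777.
Bakr receives Lot B at value $173, so the others get W − 173 = $604.
Without Bakr: best allocation of the remaining 4 bidders over all 5 lots is Rossi→Lot B ($178), Delgado→Lot C ($180), Costa→Lot F ($132), Eriksen→Lot E ($135), total $625.
VCG payment = (others' best without Bakr) − (others' welfare with Bakr) = 625 − 604 = $21.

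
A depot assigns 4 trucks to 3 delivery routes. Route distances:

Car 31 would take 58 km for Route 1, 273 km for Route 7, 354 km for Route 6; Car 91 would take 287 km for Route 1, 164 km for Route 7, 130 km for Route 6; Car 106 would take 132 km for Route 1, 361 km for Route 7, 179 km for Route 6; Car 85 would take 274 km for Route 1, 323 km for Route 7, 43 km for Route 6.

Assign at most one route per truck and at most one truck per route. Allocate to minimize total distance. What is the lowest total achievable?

Optimal: Car 31→Route 1 (58 km), Car 91→Route 7 (164 km), Car 85→Route 6 (43 km) — total 58+164+43 = 265 km.
Row-greedy (each truck in turn takes its cheapest remaining route) gives 549 km, worse by 284.
Every other assignment is strictly worse.

Minimum total: 265 km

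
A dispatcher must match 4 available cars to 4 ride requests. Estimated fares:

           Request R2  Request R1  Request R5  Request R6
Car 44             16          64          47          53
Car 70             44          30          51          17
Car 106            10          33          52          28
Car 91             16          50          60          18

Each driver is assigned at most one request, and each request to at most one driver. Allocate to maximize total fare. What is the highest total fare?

Optimal: Car 44→Request R6 ($53), Car 70→Request R2 ($44), Car 106→Request R5 ($52), Car 91→Request R1 ($50) — total 53+44+52+50 = $199.
Max-entry greedy (repeatedly take the single best remaining cell) gives $196, worse by 3.
Swapping Car 70↔Car 44 (Car 70→Request R6 $17, Car 44→Request R2 $16) loses 64.

Max total: $199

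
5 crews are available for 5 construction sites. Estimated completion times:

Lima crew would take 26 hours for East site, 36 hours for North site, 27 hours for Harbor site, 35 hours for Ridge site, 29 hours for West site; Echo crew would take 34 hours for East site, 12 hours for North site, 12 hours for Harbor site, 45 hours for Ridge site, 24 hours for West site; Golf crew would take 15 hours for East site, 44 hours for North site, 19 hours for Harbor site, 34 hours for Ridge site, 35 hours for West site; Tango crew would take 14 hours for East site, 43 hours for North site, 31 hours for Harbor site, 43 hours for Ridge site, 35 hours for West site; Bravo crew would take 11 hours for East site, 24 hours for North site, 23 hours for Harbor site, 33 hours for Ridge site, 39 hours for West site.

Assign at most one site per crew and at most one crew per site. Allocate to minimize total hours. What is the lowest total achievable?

Min total: 107 hours

Optimal: Lima crew→West site (29 hours), Echo crew→North site (12 hours), Golf crew→Harbor site (19 hours), Tango crew→East site (14 hours), Bravo crew→Ridge site (33 hours) — total 29+12+19+14+33 = 107 hours.
Column-greedy (each site in turn goes to its cheapest remaining crew) gives 112 hours, worse by 5.
Next-best assignment: Lima crew→Ridge site, Echo crew→North site, Golf crew→Harbor site, Tango crew→West site, Bravo crew→East site = 112 hours.
Swapping Bravo crew↔Tango crew (Bravo crew→East site 11 hours, Tango crew→Ridge site 43 hours) adds 7.
Every other assignment is strictly worse.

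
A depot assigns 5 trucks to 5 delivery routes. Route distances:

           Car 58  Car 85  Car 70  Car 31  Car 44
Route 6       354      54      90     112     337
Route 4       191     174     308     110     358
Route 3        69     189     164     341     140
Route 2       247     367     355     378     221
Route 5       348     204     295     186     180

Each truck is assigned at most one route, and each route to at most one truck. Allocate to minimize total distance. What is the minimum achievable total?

Optimal: Car 58→Route 3 (69 km), Car 85→Route 5 (204 km), Car 70→Route 6 (90 km), Car 31→Route 4 (110 km), Car 44→Route 2 (221 km) — total 69+204+90+110+221 = 694 km.
Min-entry greedy (repeatedly take the single cheapest remaining cell) gives 768 km, worse by 74.
Next-best assignment: Car 58→Route 3, Car 85→Route 4, Car 70→Route 6, Car 31→Route 5, Car 44→Route 2 = 740 km.
No other one-to-one assignment undercuts 694 km.

Minimum total: 694 km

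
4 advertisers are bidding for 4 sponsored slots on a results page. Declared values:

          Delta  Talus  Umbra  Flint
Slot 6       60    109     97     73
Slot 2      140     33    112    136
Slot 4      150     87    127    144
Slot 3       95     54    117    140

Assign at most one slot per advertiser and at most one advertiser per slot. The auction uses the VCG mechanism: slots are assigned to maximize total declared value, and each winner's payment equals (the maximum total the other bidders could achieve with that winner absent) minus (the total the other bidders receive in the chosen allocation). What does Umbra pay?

Efficient allocation: Delta→Slot 2 ($140), Talus→Slot 6 ($109), Umbra→Slot 4 ($127), Flint→Slot 3 ($140); total welfare W = $516.
Umbra receives Slot 4 at value $127, so the others get W − 127 = $389.
Without Umbra: best allocation of the remaining 3 bidders over all 4 slots is Delta→Slot 4 ($150), Talus→Slot 6 ($109), Flint→Slot 3 ($140), total $399.
VCG payment = (others' best without Umbra) − (others' welfare with Umbra) = 399 − 389 = $10.

Umbra pays $10.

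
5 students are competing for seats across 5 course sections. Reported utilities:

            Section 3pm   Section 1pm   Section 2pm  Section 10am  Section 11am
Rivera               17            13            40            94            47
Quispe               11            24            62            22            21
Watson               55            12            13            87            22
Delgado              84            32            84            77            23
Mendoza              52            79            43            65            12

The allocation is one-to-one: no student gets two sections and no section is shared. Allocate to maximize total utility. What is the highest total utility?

This is the linear assignment problem.
Optimal: Rivera→Section 11am (47 points), Quispe→Section 2pm (62 points), Watson→Section 10am (87 points), Delgado→Section 3pm (84 points), Mendoza→Section 1pm (79 points) — total 47+62+87+84+79 = 359 points.
Max-entry greedy (repeatedly take the single best remaining cell) gives 341 points, worse by 18.

Maximum total: 359 points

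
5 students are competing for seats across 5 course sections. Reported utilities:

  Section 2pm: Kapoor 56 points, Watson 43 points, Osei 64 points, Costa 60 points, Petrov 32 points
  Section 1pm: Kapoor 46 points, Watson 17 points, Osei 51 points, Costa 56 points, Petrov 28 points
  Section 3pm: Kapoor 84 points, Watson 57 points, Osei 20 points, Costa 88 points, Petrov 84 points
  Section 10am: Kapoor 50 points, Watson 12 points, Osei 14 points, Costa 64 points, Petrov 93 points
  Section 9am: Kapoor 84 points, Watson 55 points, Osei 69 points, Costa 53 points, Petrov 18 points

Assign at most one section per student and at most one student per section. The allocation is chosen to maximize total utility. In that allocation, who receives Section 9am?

Kapoor receives Section 9am.

Treat this as an assignment problem: match each student to one section.
Optimal: Kapoor→Section 9am (84 points), Watson→Section 2pm (43 points), Osei→Section 1pm (51 points), Costa→Section 3pm (88 points), Petrov→Section 10am (93 points) — total 84+43+51+88+93 = 359 points.
Row-greedy (each student in turn takes its best remaining section) gives 295 points, worse by 64.
Swapping Osei↔Watson (Osei→Section 2pm 64 points, Watson→Section 1pm 17 points) loses 13.
Checked against all permutations: 359 points is optimal.
Kapoor's own top section is Section 3pm (84 points), but forcing Kapoor→Section 3pm and reassigning the rest optimally gives only 352 points — worse by 7.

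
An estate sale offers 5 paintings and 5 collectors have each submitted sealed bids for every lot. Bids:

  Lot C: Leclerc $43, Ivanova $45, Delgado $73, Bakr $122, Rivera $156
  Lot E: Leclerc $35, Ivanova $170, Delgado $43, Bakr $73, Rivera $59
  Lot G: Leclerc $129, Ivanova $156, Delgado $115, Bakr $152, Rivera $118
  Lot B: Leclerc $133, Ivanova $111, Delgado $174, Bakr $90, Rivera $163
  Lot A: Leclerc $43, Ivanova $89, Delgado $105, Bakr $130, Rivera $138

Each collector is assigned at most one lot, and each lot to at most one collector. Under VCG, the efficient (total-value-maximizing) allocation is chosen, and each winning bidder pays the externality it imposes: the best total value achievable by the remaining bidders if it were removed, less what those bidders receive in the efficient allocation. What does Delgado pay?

Delgado pays $26.

Efficient allocation: Leclerc→Lot G ($129), Ivanova→Lot E ($170), Delgado→Lot B ($174), Bakr→Lot A ($130), Rivera→Lot C ($156); total welfare W = $759.
Delgado receives Lot B at value $174, so the others get W − 174 = $585.
Without Delgado: best allocation of the remaining 4 bidders over all 5 lots is Leclerc→Lot B ($133), Ivanova→Lot E ($170), Bakr→Lot G ($152), Rivera→Lot C ($156), total $611.
VCG payment = (others' best without Delgado) − (others' welfare with Delgado) = 611 − 585 = $26.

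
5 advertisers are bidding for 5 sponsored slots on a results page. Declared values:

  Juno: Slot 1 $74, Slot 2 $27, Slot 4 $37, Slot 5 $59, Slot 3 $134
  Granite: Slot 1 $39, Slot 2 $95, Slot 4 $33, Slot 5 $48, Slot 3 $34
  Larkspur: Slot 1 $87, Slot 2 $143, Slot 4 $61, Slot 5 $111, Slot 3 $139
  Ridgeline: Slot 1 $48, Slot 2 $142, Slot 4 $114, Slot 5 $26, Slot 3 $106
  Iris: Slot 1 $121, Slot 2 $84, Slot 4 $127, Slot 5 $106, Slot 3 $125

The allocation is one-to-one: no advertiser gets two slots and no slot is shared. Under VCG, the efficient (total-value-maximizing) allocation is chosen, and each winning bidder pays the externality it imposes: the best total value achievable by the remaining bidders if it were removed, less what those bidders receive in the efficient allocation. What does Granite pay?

Granite pays $34.

Efficient allocation: Juno→Slot 3 ($134), Granite→Slot 2 ($95), Larkspur→Slot 5 ($111), Ridgeline→Slot 4 ($114), Iris→Slot 1 ($121); total welfare W = $575.
Granite receives Slot 2 at value $95, so the others get W − 95 = $480.
Without Granite: best allocation of the remaining 4 bidders over all 5 slots is Juno→Slot 3 ($134), Larkspur→Slot 5 ($111), Ridgeline→Slot 2 ($142), Iris→Slot 4 ($127), total $514.
VCG payment = (others' best without Granite) − (others' welfare with Granite) = 514 − 480 = $34.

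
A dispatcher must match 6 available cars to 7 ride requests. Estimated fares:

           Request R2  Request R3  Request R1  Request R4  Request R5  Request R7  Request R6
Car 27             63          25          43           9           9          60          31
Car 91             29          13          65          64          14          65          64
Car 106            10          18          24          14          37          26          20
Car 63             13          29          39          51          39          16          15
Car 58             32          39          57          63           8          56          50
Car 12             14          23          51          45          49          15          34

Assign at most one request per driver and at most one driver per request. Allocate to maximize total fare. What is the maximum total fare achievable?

Maximum total: $322

Optimal: Car 27→Request R2 ($63), Car 91→Request R6 ($64), Car 106→Request R5 ($37), Car 63→Request R4 ($51), Car 58→Request R7 ($56), Car 12→Request R1 ($51) — total 63+64+37+51+56+51 = $322.
Row-greedy (each driver in turn takes its best remaining request) gives $306, worse by 16.
Next-best assignment: Car 27→Request R2, Car 91→Request R7, Car 106→Request R5, Car 63→Request R4, Car 58→Request R6, Car 12→Request R1 = $317.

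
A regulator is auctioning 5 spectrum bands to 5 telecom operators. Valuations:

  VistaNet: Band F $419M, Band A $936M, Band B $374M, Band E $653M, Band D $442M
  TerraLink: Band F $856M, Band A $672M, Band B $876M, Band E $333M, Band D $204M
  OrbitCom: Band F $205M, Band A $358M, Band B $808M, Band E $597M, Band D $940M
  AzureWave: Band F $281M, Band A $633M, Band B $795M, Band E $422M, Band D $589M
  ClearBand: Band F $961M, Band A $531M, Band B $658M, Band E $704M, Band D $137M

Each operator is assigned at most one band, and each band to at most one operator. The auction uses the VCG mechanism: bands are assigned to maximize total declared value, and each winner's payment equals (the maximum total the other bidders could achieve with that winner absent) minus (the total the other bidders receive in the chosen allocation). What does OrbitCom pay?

OrbitCom pays $71M.

Efficient allocation: VistaNet→Band A ($936M), TerraLink→Band F ($856M), OrbitCom→Band D ($940M), AzureWave→Band B ($795M), ClearBand→Band E ($704M); total welfare W = $4231M.
OrbitCom receives Band D at value $940M, so the others get W − 940 = $3291M.
Without OrbitCom: best allocation of the remaining 4 bidders over all 5 bands is VistaNet→Band A ($936M), TerraLink→Band B ($876M), AzureWave→Band D ($589M), ClearBand→Band F ($961M), total $3362M.
VCG payment = (others' best without OrbitCom) − (others' welfare with OrbitCom) = 3362 − 3291 = $71M.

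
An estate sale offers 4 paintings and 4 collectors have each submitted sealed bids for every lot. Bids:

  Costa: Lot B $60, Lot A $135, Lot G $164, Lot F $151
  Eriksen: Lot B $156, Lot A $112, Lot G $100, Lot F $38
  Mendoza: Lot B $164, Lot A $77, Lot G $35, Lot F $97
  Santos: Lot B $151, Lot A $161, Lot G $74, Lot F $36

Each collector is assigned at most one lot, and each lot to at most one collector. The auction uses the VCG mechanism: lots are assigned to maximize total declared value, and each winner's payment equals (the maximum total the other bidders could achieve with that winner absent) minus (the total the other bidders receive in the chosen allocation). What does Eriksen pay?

Eriksen pays $67.

Efficient allocation: Costa→Lot G ($164), Eriksen→Lot B ($156), Mendoza→Lot F ($97), Santos→Lot A ($161); total welfare W = $578.
Eriksen receives Lot B at value $156, so the others get W − 156 = $422.
Without Eriksen: best allocation of the remaining 3 bidders over all 4 lots is Costa→Lot G ($164), Mendoza→Lot B ($164), Santos→Lot A ($161), total $489.
VCG payment = (others' best without Eriksen) − (others' welfare with Eriksen) = 489 − 422 = $67.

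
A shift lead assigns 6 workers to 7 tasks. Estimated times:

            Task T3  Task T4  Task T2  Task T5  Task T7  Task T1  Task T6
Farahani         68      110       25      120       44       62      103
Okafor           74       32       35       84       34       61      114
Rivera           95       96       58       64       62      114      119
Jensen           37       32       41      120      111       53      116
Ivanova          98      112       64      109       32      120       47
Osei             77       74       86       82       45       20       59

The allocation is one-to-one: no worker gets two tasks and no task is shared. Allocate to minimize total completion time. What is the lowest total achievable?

This is the linear assignment problem.
Optimal: Farahani→Task T2 (25 min), Okafor→Task T4 (32 min), Rivera→Task T5 (64 min), Jensen→Task T3 (37 min), Ivanova→Task T7 (32 min), Osei→Task T1 (20 min) — total 25+32+64+37+32+20 = 210 min.
Row-greedy (each worker in turn takes its cheapest remaining task) gives 223 min, worse by 13.
Next-best assignment: Farahani→Task T2, Okafor→Task T7, Rivera→Task T5, Jensen→Task T4, Ivanova→Task T6, Osei→Task T1 = 222 min.
Every other assignment is strictly worse.

Minimum total: 210 min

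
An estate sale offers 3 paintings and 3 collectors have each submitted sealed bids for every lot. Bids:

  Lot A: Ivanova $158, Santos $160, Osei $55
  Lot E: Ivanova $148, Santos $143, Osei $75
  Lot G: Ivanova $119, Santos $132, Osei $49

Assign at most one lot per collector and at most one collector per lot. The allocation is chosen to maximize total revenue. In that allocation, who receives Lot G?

This is a one-to-one assignment (maximum-weight bipartite matching).
Optimal: Ivanova→Lot A ($158), Santos→Lot G ($132), Osei→Lot E ($75) — total 158+132+75 = $365.
Row-greedy (each collector in turn takes its best remaining lot) gives $350, worse by 15.
No other one-to-one assignment exceeds $365.
Santos's own top lot is Lot A ($160), but forcing Santos→Lot A and reassigning the rest optimally gives only $357 — worse by 8.

Santos receives Lot G.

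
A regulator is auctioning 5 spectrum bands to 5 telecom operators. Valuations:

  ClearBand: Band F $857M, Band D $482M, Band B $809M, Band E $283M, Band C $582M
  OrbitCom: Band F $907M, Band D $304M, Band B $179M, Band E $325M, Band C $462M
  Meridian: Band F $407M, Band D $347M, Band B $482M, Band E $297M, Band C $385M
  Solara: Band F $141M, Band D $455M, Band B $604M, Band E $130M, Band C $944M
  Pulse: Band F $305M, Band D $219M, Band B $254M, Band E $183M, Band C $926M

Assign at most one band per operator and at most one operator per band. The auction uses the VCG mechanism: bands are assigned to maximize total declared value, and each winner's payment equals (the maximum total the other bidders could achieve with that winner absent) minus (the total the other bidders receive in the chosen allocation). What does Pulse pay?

Pulse pays $539M.

Efficient allocation: ClearBand→Band B ($809M), OrbitCom→Band F ($907M), Meridian→Band E ($297M), Solara→Band D ($455M), Pulse→Band C ($926M); total welfare W = $3394M.
Pulse receives Band C at value $926M, so the others get W − 926 = $2468M.
Without Pulse: best allocation of the remaining 4 bidders over all 5 bands is ClearBand→Band B ($809M), OrbitCom→Band F ($907M), Meridian→Band D ($347M), Solara→Band C ($944M), total $3007M.
VCG payment = (others' best without Pulse) − (others' welfare with Pulse) = 3007 − 2468 = $539M.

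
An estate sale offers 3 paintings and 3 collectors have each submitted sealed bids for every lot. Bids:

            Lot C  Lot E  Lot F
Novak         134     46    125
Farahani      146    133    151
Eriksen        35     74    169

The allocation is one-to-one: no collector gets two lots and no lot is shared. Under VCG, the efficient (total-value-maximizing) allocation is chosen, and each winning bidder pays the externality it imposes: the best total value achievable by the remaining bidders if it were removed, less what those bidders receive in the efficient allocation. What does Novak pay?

Efficient allocation: Novak→Lot C ($134), Farahani→Lot E ($133), Eriksen→Lot F ($169); total welfare W = $436.
Novak receives Lot C at value $134, so the others get W − 134 = $302.
Without Novak: best allocation of the remaining 2 bidders over all 3 lots is Farahani→Lot C ($146), Eriksen→Lot F ($169), total $315.
VCG payment = (others' best without Novak) − (others' welfare with Novak) = 315 − 302 = $13.

Novak pays $13.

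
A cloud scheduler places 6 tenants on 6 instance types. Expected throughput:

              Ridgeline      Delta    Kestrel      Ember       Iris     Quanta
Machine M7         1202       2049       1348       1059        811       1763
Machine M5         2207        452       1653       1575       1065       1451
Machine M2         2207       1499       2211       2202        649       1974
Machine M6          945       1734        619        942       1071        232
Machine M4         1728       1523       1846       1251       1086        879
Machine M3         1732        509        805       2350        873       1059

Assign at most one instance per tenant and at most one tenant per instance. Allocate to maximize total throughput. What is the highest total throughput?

Max total: 11497 ops/s

Treat this as an assignment problem: match each tenant to one instance.
Optimal: Ridgeline→Machine M5 (2207 ops/s), Delta→Machine M7 (2049 ops/s), Kestrel→Machine M4 (1846 ops/s), Ember→Machine M3 (2350 ops/s), Iris→Machine M6 (1071 ops/s), Quanta→Machine M2 (1974 ops/s) — total 2207+2049+1846+2350+1071+1974 = 11497 ops/s.
Next-best assignment: Ridgeline→Machine M5, Delta→Machine M6, Kestrel→Machine M2, Ember→Machine M3, Iris→Machine M4, Quanta→Machine M7 = 11351 ops/s.
Swapping Ridgeline↔Ember (Ridgeline→Machine M3 1732 ops/s, Ember→Machine M5 1575 ops/s) loses 1250.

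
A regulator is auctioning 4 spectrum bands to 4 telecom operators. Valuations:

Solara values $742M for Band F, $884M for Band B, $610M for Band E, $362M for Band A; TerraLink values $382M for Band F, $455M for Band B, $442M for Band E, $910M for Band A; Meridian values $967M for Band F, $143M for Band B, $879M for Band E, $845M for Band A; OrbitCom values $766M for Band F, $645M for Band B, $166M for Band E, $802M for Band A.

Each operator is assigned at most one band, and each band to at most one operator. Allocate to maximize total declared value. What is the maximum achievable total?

This is the linear assignment problem.
Optimal: Solara→Band B ($884M), TerraLink→Band A ($910M), Meridian→Band E ($879M), OrbitCom→Band F ($766M) — total 884+910+879+766 = $3439M.
Row-greedy (each operator in turn takes its best remaining band) gives $2927M, worse by 512.
Every other assignment is strictly worse.

Max total: $3439M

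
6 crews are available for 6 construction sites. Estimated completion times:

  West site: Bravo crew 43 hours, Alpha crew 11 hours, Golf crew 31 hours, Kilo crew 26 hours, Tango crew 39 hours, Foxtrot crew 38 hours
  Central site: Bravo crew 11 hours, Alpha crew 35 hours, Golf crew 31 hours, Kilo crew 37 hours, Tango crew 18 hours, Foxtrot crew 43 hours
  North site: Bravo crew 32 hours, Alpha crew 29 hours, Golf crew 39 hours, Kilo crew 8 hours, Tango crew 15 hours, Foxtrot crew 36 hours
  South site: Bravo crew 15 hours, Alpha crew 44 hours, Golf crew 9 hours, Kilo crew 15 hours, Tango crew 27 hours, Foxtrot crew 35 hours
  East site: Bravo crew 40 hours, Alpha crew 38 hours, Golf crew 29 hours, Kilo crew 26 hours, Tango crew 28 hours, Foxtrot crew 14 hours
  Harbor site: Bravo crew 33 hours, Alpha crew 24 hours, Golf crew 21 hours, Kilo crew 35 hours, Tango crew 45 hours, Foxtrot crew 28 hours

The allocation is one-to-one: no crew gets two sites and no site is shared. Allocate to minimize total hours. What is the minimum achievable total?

Optimal: Bravo crew→Central site (11 hours), Alpha crew→West site (11 hours), Golf crew→Harbor site (21 hours), Kilo crew→South site (15 hours), Tango crew→North site (15 hours), Foxtrot crew→East site (14 hours) — total 11+11+21+15+15+14 = 87 hours.
Row-greedy (each crew in turn takes its cheapest remaining site) gives 95 hours, worse by 8.
No other one-to-one assignment undercuts 87 hours.

Minimum total: 87 hours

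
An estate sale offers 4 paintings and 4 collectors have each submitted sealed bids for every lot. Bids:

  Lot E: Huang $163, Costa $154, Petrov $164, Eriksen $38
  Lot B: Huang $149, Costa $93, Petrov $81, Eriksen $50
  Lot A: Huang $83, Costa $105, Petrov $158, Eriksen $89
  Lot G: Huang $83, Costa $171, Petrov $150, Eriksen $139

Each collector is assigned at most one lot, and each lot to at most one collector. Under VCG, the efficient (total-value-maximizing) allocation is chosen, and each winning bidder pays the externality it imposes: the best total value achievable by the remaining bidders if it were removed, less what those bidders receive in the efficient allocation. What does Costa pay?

Costa pays $14.

Efficient allocation: Huang→Lot B ($149), Costa→Lot E ($154), Petrov→Lot A ($158), Eriksen→Lot G ($139); total welfare W = $600.
Costa receives Lot E at value $154, so the others get W − 154 = $446.
Without Costa: best allocation of the remaining 3 bidders over all 4 lots is Huang→Lot E ($163), Petrov→Lot A ($158), Eriksen→Lot G ($139), total $460.
VCG payment = (others' best without Costa) − (others' welfare with Costa) = 460 − 446 = $14.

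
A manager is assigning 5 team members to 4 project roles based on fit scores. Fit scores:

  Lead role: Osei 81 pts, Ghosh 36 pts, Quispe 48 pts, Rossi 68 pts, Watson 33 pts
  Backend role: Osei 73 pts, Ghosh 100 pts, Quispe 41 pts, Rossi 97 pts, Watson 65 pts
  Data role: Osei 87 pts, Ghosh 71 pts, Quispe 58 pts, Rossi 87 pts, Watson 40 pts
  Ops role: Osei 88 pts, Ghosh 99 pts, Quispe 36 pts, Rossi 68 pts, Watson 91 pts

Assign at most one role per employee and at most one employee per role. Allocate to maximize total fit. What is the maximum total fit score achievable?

Optimal: Osei→Lead role (81 pts), Ghosh→Backend role (100 pts), Rossi→Data role (87 pts), Watson→Ops role (91 pts) — total 81+100+87+91 = 359 pts.
Max-entry greedy (repeatedly take the single best remaining cell) gives 346 pts, worse by 13.
Next-best assignment: Rossi→Lead role, Ghosh→Backend role, Osei→Data role, Watson→Ops role = 346 pts.
Checked against all permutations: 359 pts is optimal.

Maximum total: 359 pts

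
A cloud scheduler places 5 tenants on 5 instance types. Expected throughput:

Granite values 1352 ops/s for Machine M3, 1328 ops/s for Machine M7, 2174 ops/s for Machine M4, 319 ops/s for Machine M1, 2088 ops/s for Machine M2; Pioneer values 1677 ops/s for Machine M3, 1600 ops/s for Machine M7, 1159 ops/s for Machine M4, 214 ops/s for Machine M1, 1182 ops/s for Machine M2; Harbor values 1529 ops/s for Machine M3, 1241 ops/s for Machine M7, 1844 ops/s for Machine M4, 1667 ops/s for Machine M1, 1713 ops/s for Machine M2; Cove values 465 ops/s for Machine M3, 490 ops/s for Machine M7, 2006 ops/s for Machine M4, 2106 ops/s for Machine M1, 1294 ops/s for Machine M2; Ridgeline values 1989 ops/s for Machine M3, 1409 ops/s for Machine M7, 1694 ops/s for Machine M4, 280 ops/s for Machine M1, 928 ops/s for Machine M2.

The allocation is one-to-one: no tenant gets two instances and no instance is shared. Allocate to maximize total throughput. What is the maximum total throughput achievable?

Treat this as an assignment problem: match each tenant to one instance.
Optimal: Granite→Machine M2 (2088 ops/s), Pioneer→Machine M7 (1600 ops/s), Harbor→Machine M4 (1844 ops/s), Cove→Machine M1 (2106 ops/s), Ridgeline→Machine M3 (1989 ops/s) — total 2088+1600+1844+2106+1989 = 9627 ops/s.
Row-greedy (each tenant in turn takes its best remaining instance) gives 9079 ops/s, worse by 548.
Every other assignment is strictly worse.

Maximum total: 9627 ops/s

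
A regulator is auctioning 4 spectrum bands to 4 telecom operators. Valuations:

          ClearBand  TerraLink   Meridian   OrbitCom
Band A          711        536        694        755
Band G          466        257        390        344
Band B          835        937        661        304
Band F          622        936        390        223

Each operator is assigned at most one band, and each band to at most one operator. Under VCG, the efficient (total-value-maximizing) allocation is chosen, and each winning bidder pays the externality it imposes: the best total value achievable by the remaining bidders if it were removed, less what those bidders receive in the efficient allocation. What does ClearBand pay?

Efficient allocation: ClearBand→Band B ($835M), TerraLink→Band F ($936M), Meridian→Band G ($390M), OrbitCom→Band A ($755M); total welfare W = $2916M.
ClearBand receives Band B at value $835M, so the others get W − 835 = $2081M.
Without ClearBand: best allocation of the remaining 3 bidders over all 4 bands is TerraLink→Band F ($936M), Meridian→Band B ($661M), OrbitCom→Band A ($755M), total $2352M.
VCG payment = (others' best without ClearBand) − (others' welfare with ClearBand) = 2352 − 2081 = $271M.

ClearBand pays $271M.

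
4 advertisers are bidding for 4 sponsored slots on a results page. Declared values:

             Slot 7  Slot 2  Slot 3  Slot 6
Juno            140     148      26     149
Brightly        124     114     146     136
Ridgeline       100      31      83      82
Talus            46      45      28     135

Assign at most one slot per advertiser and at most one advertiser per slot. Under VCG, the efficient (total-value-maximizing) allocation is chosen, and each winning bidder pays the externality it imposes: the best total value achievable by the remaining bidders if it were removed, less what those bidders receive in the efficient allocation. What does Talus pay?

Talus pays $1.

Efficient allocation: Juno→Slot 2 ($148), Brightly→Slot 3 ($146), Ridgeline→Slot 7 ($100), Talus→Slot 6 ($135); total welfare W = $529.
Talus receives Slot 6 at value $135, so the others get W − 135 = $394.
Without Talus: best allocation of the remaining 3 bidders over all 4 slots is Juno→Slot 6 ($149), Brightly→Slot 3 ($146), Ridgeline→Slot 7 ($100), total $395.
VCG payment = (others' best without Talus) − (others' welfare with Talus) = 395 − 394 = $1.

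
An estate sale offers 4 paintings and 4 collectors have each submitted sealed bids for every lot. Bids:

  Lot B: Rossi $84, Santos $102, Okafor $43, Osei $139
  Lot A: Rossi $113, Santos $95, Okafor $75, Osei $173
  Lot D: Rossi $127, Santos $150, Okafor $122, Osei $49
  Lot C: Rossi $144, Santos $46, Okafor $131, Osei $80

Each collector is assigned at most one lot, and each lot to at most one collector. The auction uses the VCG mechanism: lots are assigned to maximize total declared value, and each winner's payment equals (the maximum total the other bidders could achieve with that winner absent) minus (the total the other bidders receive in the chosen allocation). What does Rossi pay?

Rossi pays $57.

Efficient allocation: Rossi→Lot C ($144), Santos→Lot B ($102), Okafor→Lot D ($122), Osei→Lot A ($173); total welfare W = $541.
Rossi receives Lot C at value $144, so the others get W − 144 = $397.
Without Rossi: best allocation of the remaining 3 bidders over all 4 lots is Santos→Lot D ($150), Okafor→Lot C ($131), Osei→Lot A ($173), total $454.
VCG payment = (others' best without Rossi) − (others' welfare with Rossi) = 454 − 397 = $57.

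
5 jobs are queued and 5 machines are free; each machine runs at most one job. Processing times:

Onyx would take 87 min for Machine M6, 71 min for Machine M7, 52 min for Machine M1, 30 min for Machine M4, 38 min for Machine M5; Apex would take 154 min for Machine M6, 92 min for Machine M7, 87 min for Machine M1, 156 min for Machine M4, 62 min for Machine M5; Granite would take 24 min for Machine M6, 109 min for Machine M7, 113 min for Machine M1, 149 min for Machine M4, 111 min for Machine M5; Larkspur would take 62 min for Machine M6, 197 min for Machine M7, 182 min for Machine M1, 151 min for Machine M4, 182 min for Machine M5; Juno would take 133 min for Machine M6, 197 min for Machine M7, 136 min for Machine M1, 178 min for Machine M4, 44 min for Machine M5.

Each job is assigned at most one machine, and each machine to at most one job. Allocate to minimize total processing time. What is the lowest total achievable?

Optimal: Onyx→Machine M4 (30 min), Apex→Machine M1 (87 min), Granite→Machine M7 (109 min), Larkspur→Machine M6 (62 min), Juno→Machine M5 (44 min) — total 30+87+109+62+44 = 332 min.
Row-greedy (each job in turn takes its cheapest remaining machine) gives 495 min, worse by 163.

Minimum total: 332 min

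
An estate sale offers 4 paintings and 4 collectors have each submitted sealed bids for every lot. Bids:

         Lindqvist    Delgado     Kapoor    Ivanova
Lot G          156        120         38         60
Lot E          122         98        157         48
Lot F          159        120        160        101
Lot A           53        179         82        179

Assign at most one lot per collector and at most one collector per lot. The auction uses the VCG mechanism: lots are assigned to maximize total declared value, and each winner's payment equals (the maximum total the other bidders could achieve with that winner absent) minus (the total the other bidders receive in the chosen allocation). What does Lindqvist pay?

Lindqvist pays $3.

Efficient allocation: Lindqvist→Lot F ($159), Delgado→Lot G ($120), Kapoor→Lot E ($157), Ivanova→Lot A ($179); total welfare W = $615.
Lindqvist receives Lot F at value $159, so the others get W − 159 = $456.
Without Lindqvist: best allocation of the remaining 3 bidders over all 4 lots is Delgado→Lot G ($120), Kapoor→Lot F ($160), Ivanova→Lot A ($179), total $459.
VCG payment = (others' best without Lindqvist) − (others' welfare with Lindqvist) = 459 − 456 = $3.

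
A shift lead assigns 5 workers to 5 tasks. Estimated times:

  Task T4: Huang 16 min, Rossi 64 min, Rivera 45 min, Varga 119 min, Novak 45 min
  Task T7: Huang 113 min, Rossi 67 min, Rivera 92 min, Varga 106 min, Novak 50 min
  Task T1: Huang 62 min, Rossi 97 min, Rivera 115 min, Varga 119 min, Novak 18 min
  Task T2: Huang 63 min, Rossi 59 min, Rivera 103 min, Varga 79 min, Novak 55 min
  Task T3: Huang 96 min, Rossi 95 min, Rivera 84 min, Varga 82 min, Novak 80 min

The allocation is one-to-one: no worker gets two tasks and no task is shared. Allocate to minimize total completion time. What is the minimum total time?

This is a one-to-one assignment (minimum-cost bipartite matching).
Optimal: Huang→Task T4 (16 min), Rossi→Task T7 (67 min), Rivera→Task T3 (84 min), Varga→Task T2 (79 min), Novak→Task T1 (18 min) — total 16+67+84+79+18 = 264 min.
Row-greedy (each worker in turn takes its cheapest remaining task) gives 283 min, worse by 19.

Min total: 264 min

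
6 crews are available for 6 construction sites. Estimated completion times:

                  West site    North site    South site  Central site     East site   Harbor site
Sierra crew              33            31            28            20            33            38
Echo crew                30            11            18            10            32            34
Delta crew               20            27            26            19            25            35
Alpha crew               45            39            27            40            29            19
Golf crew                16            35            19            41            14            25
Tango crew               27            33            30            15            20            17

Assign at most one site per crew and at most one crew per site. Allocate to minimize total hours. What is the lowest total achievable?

Min total: 107 hours

Optimal: Sierra crew→South site (28 hours), Echo crew→North site (11 hours), Delta crew→West site (20 hours), Alpha crew→Harbor site (19 hours), Golf crew→East site (14 hours), Tango crew→Central site (15 hours) — total 28+11+20+19+14+15 = 107 hours.
Column-greedy (each site in turn goes to its cheapest remaining crew) gives 135 hours, worse by 28.
Next-best assignment: Sierra crew→Central site, Echo crew→North site, Delta crew→West site, Alpha crew→South site, Golf crew→East site, Tango crew→Harbor site = 109 hours.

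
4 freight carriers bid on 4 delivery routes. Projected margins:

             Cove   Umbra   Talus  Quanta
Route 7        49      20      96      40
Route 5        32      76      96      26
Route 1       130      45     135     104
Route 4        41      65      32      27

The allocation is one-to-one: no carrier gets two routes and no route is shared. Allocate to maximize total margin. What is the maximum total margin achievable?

Maximum total: $331k

Treat this as an assignment problem: match each carrier to one route.
Optimal: Cove→Route 1 ($130k), Umbra→Route 4 ($65k), Talus→Route 5 ($96k), Quanta→Route 7 ($40k) — total 130+65+96+40 = $331k.
Max-entry greedy (repeatedly take the single best remaining cell) gives $287k, worse by 44.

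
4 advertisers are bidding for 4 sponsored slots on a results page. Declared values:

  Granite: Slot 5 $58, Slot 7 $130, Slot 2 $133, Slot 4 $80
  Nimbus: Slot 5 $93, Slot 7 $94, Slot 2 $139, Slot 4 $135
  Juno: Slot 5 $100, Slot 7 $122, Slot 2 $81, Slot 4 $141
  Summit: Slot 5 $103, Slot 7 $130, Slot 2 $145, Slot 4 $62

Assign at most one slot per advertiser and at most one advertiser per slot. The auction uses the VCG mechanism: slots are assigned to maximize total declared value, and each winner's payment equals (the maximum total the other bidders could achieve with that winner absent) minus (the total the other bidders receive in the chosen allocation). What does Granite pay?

Efficient allocation: Granite→Slot 7 ($130), Nimbus→Slot 2 ($139), Juno→Slot 4 ($141), Summit→Slot 5 ($103); total welfare W = $513.
Granite receives Slot 7 at value $130, so the others get W − 130 = $383.
Without Granite: best allocation of the remaining 3 bidders over all 4 slots is Nimbus→Slot 2 ($139), Juno→Slot 4 ($141), Summit→Slot 7 ($130), total $410.
VCG payment = (others' best without Granite) − (others' welfare with Granite) = 410 − 383 = $27.

Granite pays $27.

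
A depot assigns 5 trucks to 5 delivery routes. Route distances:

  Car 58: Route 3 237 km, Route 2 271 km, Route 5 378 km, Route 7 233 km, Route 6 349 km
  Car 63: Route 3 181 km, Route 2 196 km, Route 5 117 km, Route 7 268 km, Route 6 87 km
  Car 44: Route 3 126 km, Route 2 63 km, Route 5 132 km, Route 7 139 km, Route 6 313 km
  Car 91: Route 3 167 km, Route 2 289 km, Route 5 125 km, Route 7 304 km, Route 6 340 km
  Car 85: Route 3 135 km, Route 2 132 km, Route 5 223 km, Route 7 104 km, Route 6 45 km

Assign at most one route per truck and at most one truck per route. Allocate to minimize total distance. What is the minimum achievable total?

Minimum total: 616 km

This is the linear assignment problem.
Optimal: Car 58→Route 3 (237 km), Car 63→Route 6 (87 km), Car 44→Route 2 (63 km), Car 91→Route 5 (125 km), Car 85→Route 7 (104 km) — total 237+87+63+125+104 = 616 km.
Swapping Car 85↔Car 44 (Car 85→Route 2 132 km, Car 44→Route 7 139 km) adds 104.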